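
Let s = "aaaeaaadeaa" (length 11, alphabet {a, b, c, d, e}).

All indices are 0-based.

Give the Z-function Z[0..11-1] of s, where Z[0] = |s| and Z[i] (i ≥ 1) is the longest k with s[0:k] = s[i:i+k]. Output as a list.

[11, 2, 1, 0, 3, 2, 1, 0, 0, 2, 1]

Z[0]=11
i=1: fresh scan; Z[1]=2 scan→box=[1,3)
i=2: min(r-i=1, Z[1]=2)=1; Z[2]=1
i=3: fresh scan; Z[3]=0
i=4: fresh scan; Z[4]=3 scan→box=[4,7)
i=5: min(r-i=2, Z[1]=2)=2; Z[5]=2
i=6: min(r-i=1, Z[2]=1)=1; Z[6]=1
i=7: fresh scan; Z[7]=0
i=8: fresh scan; Z[8]=0
i=9: fresh scan; Z[9]=2 scan→box=[9,11)
i=10: min(r-i=1, Z[1]=2)=1; Z[10]=1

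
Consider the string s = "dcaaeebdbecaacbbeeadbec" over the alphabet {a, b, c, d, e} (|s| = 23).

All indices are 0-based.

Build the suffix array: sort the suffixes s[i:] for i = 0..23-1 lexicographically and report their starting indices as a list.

[11, 2, 12, 18, 3, 14, 6, 20, 8, 15, 22, 10, 1, 13, 19, 7, 0, 17, 5, 21, 9, 16, 4]

rank | idx | suffix
   0 |  11 | aacbbeeadbec
   1 |   2 | aaeebdbecaacbbeeadbec
   2 |  12 | acbbeeadbec
   3 |  18 | adbec
   4 |   3 | aeebdbecaacbbeeadbec
   5 |  14 | bbeeadbec
   6 |   6 | bdbecaacbbeeadbec
   7 |  20 | bec
   8 |   8 | becaacbbeeadbec
   9 |  15 | beeadbec
  10 |  22 | c
  11 |  10 | caacbbeeadbec
  12 |   1 | caaeebdbecaacbbeeadbec
  13 |  13 | cbbeeadbec
  14 |  19 | dbec
  15 |   7 | dbecaacbbeeadbec
  16 |   0 | dcaaeebdbecaacbbeeadbec
  17 |  17 | eadbec
  18 |   5 | ebdbecaacbbeeadbec
  19 |  21 | ec
  20 |   9 | ecaacbbeeadbec
  21 |  16 | eeadbec
  22 |   4 | eebdbecaacbbeeadbec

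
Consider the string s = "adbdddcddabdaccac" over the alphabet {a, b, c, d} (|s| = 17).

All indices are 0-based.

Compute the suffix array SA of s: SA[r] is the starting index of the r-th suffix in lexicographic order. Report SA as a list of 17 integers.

rank→(start, suffix):
  0 → (9, 'abdaccac')
  1 → (15, 'ac')
  2 → (12, 'accac')
  3 → (0, 'adbdddcddabdaccac')
  4 → (10, 'bdaccac')
  5 → (2, 'bdddcddabdaccac')
  6 → (16, 'c')
  7 → (14, 'cac')
  8 → (13, 'ccac')
  9 → (6, 'cddabdaccac')
  10 → (8, 'dabdaccac')
  11 → (11, 'daccac')
  12 → (1, 'dbdddcddabdaccac')
  13 → (5, 'dcddabdaccac')
  14 → (7, 'ddabdaccac')
  15 → (4, 'ddcddabdaccac')
  16 → (3, 'dddcddabdaccac')

[9, 15, 12, 0, 10, 2, 16, 14, 13, 6, 8, 11, 1, 5, 7, 4, 3]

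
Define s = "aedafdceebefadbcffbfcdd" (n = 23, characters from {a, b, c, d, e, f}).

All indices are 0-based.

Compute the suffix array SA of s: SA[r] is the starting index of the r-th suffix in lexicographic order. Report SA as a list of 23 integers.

[12, 0, 3, 14, 9, 18, 20, 6, 15, 22, 2, 13, 5, 21, 8, 1, 7, 10, 11, 17, 19, 4, 16]

rank→(start, suffix):
  0 → (12, 'adbcffbfcdd')
  1 → (0, 'aedafdceebefadbcffbfcdd')
  2 → (3, 'afdceebefadbcffbfcdd')
  3 → (14, 'bcffbfcdd')
  4 → (9, 'befadbcffbfcdd')
  5 → (18, 'bfcdd')
  6 → (20, 'cdd')
  7 → (6, 'ceebefadbcffbfcdd')
  8 → (15, 'cffbfcdd')
  9 → (22, 'd')
  10 → (2, 'dafdceebefadbcffbfcdd')
  11 → (13, 'dbcffbfcdd')
  12 → (5, 'dceebefadbcffbfcdd')
  13 → (21, 'dd')
  14 → (8, 'ebefadbcffbfcdd')
  15 → (1, 'edafdceebefadbcffbfcdd')
  16 → (7, 'eebefadbcffbfcdd')
  17 → (10, 'efadbcffbfcdd')
  18 → (11, 'fadbcffbfcdd')
  19 → (17, 'fbfcdd')
  20 → (19, 'fcdd')
  21 → (4, 'fdceebefadbcffbfcdd')
  22 → (16, 'ffbfcdd')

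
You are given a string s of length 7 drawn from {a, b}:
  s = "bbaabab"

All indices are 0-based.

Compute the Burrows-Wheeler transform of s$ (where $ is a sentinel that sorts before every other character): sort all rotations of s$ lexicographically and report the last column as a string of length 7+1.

bbbaaba$

rank  rotation  last
    0  $bbaabab  b
    1  aabab$bb  b
    2  ab$bbaab  b
    3  abab$bba  a
    4  b$bbaaba  a
    5  baabab$b  b
    6  bab$bbaa  a
    7  bbaabab$  $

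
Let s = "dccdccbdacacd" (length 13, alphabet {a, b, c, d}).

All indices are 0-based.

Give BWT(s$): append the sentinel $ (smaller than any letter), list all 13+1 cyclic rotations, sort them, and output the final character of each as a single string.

ddccacddaccbc$

rank  rotation        last
    0  $dccdccbdacacd  d
    1  acacd$dccdccbd  d
    2  acd$dccdccbdac  c
    3  bdacacd$dccdcc  c
    4  cacd$dccdccbda  a
    5  cbdacacd$dccdc  c
    6  ccbdacacd$dccd  d
    7  ccdccbdacacd$d  d
    8  cd$dccdccbdaca  a
    9  cdccbdacacd$dc  c
   10  d$dccdccbdacac  c
   11  dacacd$dccdccb  b
   12  dccbdacacd$dcc  c
   13  dccdccbdacacd$  $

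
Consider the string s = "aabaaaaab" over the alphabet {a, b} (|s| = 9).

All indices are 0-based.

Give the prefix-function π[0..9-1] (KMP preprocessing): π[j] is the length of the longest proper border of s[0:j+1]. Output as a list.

[0, 1, 0, 1, 2, 2, 2, 2, 3]

π[0] = 0
j=1 s[j]='a': π[1]=1 (border 'a')
j=2 s[j]='b': k: 1→0; π[2]=0 (border '')
j=3 s[j]='a': π[3]=1 (border 'a')
j=4 s[j]='a': π[4]=2 (border 'aa')
j=5 s[j]='a': k: 2→1; π[5]=2 (border 'aa')
j=6 s[j]='a': k: 2→1; π[6]=2 (border 'aa')
j=7 s[j]='a': k: 2→1; π[7]=2 (border 'aa')
j=8 s[j]='b': π[8]=3 (border 'aab')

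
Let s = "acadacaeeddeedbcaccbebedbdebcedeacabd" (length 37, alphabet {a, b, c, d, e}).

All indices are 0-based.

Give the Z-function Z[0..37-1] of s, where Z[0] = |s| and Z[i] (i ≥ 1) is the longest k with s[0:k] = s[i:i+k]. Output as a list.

Z[0]=37
i=1: outside box; Z[1]=0
i=2: outside box; Z[2]=1 grow→box=[2,3)
i=3: outside box; Z[3]=0
i=4: outside box; Z[4]=3 grow→box=[4,7)
i=5: min(r-i=2, Z[1]=0)=0; Z[5]=0
i=6: min(r-i=1, Z[2]=1)=1; Z[6]=1
i=7: outside box; Z[7]=0
i=8: outside box; Z[8]=0
i=9: outside box; Z[9]=0
i=10: outside box; Z[10]=0
i=11: outside box; Z[11]=0
i=12: outside box; Z[12]=0
i=13: outside box; Z[13]=0
i=14: outside box; Z[14]=0
i=15: outside box; Z[15]=0
i=16: outside box; Z[16]=2 grow→box=[16,18)
i=17: min(r-i=1, Z[1]=0)=0; Z[17]=0
i=18: outside box; Z[18]=0
i=19: outside box; Z[19]=0
i=20: outside box; Z[20]=0
i=21: outside box; Z[21]=0
i=22: outside box; Z[22]=0
i=23: outside box; Z[23]=0
i=24: outside box; Z[24]=0
i=25: outside box; Z[25]=0
i=26: outside box; Z[26]=0
i=27: outside box; Z[27]=0
i=28: outside box; Z[28]=0
i=29: outside box; Z[29]=0
i=30: outside box; Z[30]=0
i=31: outside box; Z[31]=0
i=32: outside box; Z[32]=3 grow→box=[32,35)
i=33: min(r-i=2, Z[1]=0)=0; Z[33]=0
i=34: min(r-i=1, Z[2]=1)=1; Z[34]=1
i=35: outside box; Z[35]=0
i=36: outside box; Z[36]=0

[37, 0, 1, 0, 3, 0, 1, 0, 0, 0, 0, 0, 0, 0, 0, 0, 2, 0, 0, 0, 0, 0, 0, 0, 0, 0, 0, 0, 0, 0, 0, 0, 3, 0, 1, 0, 0]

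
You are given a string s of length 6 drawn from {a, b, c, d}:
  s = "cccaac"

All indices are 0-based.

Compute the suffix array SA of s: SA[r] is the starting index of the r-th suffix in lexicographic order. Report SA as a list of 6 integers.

[3, 4, 5, 2, 1, 0]

rank→(start, suffix):
  0 → (3, 'aac')
  1 → (4, 'ac')
  2 → (5, 'c')
  3 → (2, 'caac')
  4 → (1, 'ccaac')
  5 → (0, 'cccaac')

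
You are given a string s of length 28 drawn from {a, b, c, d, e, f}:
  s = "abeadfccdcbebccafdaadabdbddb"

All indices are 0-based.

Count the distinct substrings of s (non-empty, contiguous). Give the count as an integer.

sorted suffixes:
  #0 SA[0]=18  'aadabdbddb'
  #1 SA[1]=21  'abdbddb'
  #2 SA[2]=0  'abeadfccdcbebccafdaadabdbddb'
  #3 SA[3]=19  'adabdbddb'
  #4 SA[4]=3  'adfccdcbebccafdaadabdbddb'
  #5 SA[5]=15  'afdaadabdbddb'
  #6 SA[6]=27  'b'
  #7 SA[7]=12  'bccafdaadabdbddb'
  #8 SA[8]=22  'bdbddb'
  #9 SA[9]=24  'bddb'
  #10 SA[10]=1  'beadfccdcbebccafdaadabdbddb'
  #11 SA[11]=10  'bebccafdaadabdbddb'
  #12 SA[12]=14  'cafdaadabdbddb'
  #13 SA[13]=9  'cbebccafdaadabdbddb'
  #14 SA[14]=13  'ccafdaadabdbddb'
  #15 SA[15]=6  'ccdcbebccafdaadabdbddb'
  #16 SA[16]=7  'cdcbebccafdaadabdbddb'
  #17 SA[17]=17  'daadabdbddb'
  #18 SA[18]=20  'dabdbddb'
  #19 SA[19]=26  'db'
  #20 SA[20]=23  'dbddb'
  #21 SA[21]=8  'dcbebccafdaadabdbddb'
  #22 SA[22]=25  'ddb'
  #23 SA[23]=4  'dfccdcbebccafdaadabdbddb'
  #24 SA[24]=2  'eadfccdcbebccafdaadabdbddb'
  #25 SA[25]=11  'ebccafdaadabdbddb'
  #26 SA[26]=5  'fccdcbebccafdaadabdbddb'
  #27 SA[27]=16  'fdaadabdbddb'

SA = [18, 21, 0, 19, 3, 15, 27, 12, 22, 24, 1, 10, 14, 9, 13, 6, 7, 17, 20, 26, 23, 8, 25, 4, 2, 11, 5, 16]
i: (SA[i-1],SA[i]) lcp shared
  1: (18,21) 1 'a'
  2: (21,0) 2 'ab'
  3: (0,19) 1 'a'
  4: (19,3) 2 'ad'
  5: (3,15) 1 'a'
  6: (15,27) 0 ''
  7: (27,12) 1 'b'
  8: (12,22) 1 'b'
  9: (22,24) 2 'bd'
  10: (24,1) 1 'b'
  11: (1,10) 2 'be'
  12: (10,14) 0 ''
  13: (14,9) 1 'c'
  14: (9,13) 1 'c'
  15: (13,6) 2 'cc'
  16: (6,7) 1 'c'
  17: (7,17) 0 ''
  18: (17,20) 2 'da'
  19: (20,26) 1 'd'
  20: (26,23) 2 'db'
  21: (23,8) 1 'd'
  22: (8,25) 1 'd'
  23: (25,4) 1 'd'
  24: (4,2) 0 ''
  25: (2,11) 1 'e'
  26: (11,5) 0 ''
  27: (5,16) 1 'f'

n(n+1)/2 = 28·29/2 = 406
Σ LCP = 0 + 1 + 2 + 1 + 2 + 1 + 0 + 1 + 1 + 2 + 1 + 2 + 0 + 1 + 1 + 2 + 1 + 0 + 2 + 1 + 2 + 1 + 1 + 1 + 0 + 1 + 0 + 1 = 29
distinct = 406 − 29 = 377

377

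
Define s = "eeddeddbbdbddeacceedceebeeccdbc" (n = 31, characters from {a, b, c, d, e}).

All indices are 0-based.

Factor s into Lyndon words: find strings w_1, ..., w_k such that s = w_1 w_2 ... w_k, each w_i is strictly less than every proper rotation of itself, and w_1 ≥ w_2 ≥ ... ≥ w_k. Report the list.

emit factor 1: 'e' (i=0, period=1)
emit factor 2: 'e' (i=1, period=1)
emit factor 3: 'dde' (i=2, period=3)
emit factor 4: 'd' (i=5, period=1)
emit factor 5: 'd' (i=6, period=1)
emit factor 6: 'bbdbdde' (i=7, period=7)
emit factor 7: 'acceedceebeeccdbc' (i=14, period=17)

["e", "e", "dde", "d", "d", "bbdbdde", "acceedceebeeccdbc"]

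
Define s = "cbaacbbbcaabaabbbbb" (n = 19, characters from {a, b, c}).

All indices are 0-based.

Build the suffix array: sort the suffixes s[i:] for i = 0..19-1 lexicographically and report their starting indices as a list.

sorted suffixes:
  #0 SA[0]=9  'aabaabbbbb'
  #1 SA[1]=12  'aabbbbb'
  #2 SA[2]=2  'aacbbbcaabaabbbbb'
  #3 SA[3]=10  'abaabbbbb'
  #4 SA[4]=13  'abbbbb'
  #5 SA[5]=3  'acbbbcaabaabbbbb'
  #6 SA[6]=18  'b'
  #7 SA[7]=11  'baabbbbb'
  #8 SA[8]=1  'baacbbbcaabaabbbbb'
  #9 SA[9]=17  'bb'
  #10 SA[10]=16  'bbb'
  #11 SA[11]=15  'bbbb'
  #12 SA[12]=14  'bbbbb'
  #13 SA[13]=5  'bbbcaabaabbbbb'
  #14 SA[14]=6  'bbcaabaabbbbb'
  #15 SA[15]=7  'bcaabaabbbbb'
  #16 SA[16]=8  'caabaabbbbb'
  #17 SA[17]=0  'cbaacbbbcaabaabbbbb'
  #18 SA[18]=4  'cbbbcaabaabbbbb'

[9, 12, 2, 10, 13, 3, 18, 11, 1, 17, 16, 15, 14, 5, 6, 7, 8, 0, 4]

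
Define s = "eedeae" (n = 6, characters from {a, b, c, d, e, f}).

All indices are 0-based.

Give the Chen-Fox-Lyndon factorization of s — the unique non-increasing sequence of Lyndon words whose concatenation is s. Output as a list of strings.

emit factor 1: 'e' (i=0, period=1)
emit factor 2: 'e' (i=1, period=1)
emit factor 3: 'de' (i=2, period=2)
emit factor 4: 'ae' (i=4, period=2)

["e", "e", "de", "ae"]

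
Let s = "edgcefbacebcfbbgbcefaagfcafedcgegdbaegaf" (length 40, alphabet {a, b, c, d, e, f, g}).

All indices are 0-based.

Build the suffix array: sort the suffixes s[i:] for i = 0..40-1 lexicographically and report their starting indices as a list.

[20, 7, 35, 38, 25, 21, 6, 34, 13, 16, 10, 14, 24, 8, 17, 3, 11, 29, 33, 28, 1, 9, 27, 0, 18, 4, 36, 31, 39, 19, 5, 12, 23, 26, 37, 15, 2, 32, 30, 22]

rank→(start, suffix):
  0 → (20, 'aagfcafedcgegdbaegaf')
  1 → (7, 'acebcfbbgbcefaagfcafedcgegdbaegaf')
  2 → (35, 'aegaf')
  3 → (38, 'af')
  4 → (25, 'afedcgegdbaegaf')
  5 → (21, 'agfcafedcgegdbaegaf')
  6 → (6, 'bacebcfbbgbcefaagfcafedcgegdbaegaf')
  7 → (34, 'baegaf')
  8 → (13, 'bbgbcefaagfcafedcgegdbaegaf')
  9 → (16, 'bcefaagfcafedcgegdbaegaf')
  10 → (10, 'bcfbbgbcefaagfcafedcgegdbaegaf')
  11 → (14, 'bgbcefaagfcafedcgegdbaegaf')
  12 → (24, 'cafedcgegdbaegaf')
  13 → (8, 'cebcfbbgbcefaagfcafedcgegdbaegaf')
  14 → (17, 'cefaagfcafedcgegdbaegaf')
  15 → (3, 'cefbacebcfbbgbcefaagfcafedcgegdbaegaf')
  16 → (11, 'cfbbgbcefaagfcafedcgegdbaegaf')
  17 → (29, 'cgegdbaegaf')
  18 → (33, 'dbaegaf')
  19 → (28, 'dcgegdbaegaf')
  20 → (1, 'dgcefbacebcfbbgbcefaagfcafedcgegdbaegaf')
  21 → (9, 'ebcfbbgbcefaagfcafedcgegdbaegaf')
  22 → (27, 'edcgegdbaegaf')
  23 → (0, 'edgcefbacebcfbbgbcefaagfcafedcgegdbaegaf')
  24 → (18, 'efaagfcafedcgegdbaegaf')
  25 → (4, 'efbacebcfbbgbcefaagfcafedcgegdbaegaf')
  26 → (36, 'egaf')
  27 → (31, 'egdbaegaf')
  28 → (39, 'f')
  29 → (19, 'faagfcafedcgegdbaegaf')
  30 → (5, 'fbacebcfbbgbcefaagfcafedcgegdbaegaf')
  31 → (12, 'fbbgbcefaagfcafedcgegdbaegaf')
  32 → (23, 'fcafedcgegdbaegaf')
  33 → (26, 'fedcgegdbaegaf')
  34 → (37, 'gaf')
  35 → (15, 'gbcefaagfcafedcgegdbaegaf')
  36 → (2, 'gcefbacebcfbbgbcefaagfcafedcgegdbaegaf')
  37 → (32, 'gdbaegaf')
  38 → (30, 'gegdbaegaf')
  39 → (22, 'gfcafedcgegdbaegaf')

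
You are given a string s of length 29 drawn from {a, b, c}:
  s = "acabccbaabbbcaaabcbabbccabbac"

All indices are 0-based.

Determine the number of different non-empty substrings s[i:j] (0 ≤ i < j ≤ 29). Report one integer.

382

rank→(start, suffix):
  0 → (13, 'aaabcbabbccabbac')
  1 → (7, 'aabbbcaaabcbabbccabbac')
  2 → (14, 'aabcbabbccabbac')
  3 → (24, 'abbac')
  4 → (8, 'abbbcaaabcbabbccabbac')
  5 → (19, 'abbccabbac')
  6 → (15, 'abcbabbccabbac')
  7 → (2, 'abccbaabbbcaaabcbabbccabbac')
  8 → (27, 'ac')
  9 → (0, 'acabccbaabbbcaaabcbabbccabbac')
  10 → (6, 'baabbbcaaabcbabbccabbac')
  11 → (18, 'babbccabbac')
  12 → (26, 'bac')
  13 → (25, 'bbac')
  14 → (9, 'bbbcaaabcbabbccabbac')
  15 → (10, 'bbcaaabcbabbccabbac')
  16 → (20, 'bbccabbac')
  17 → (11, 'bcaaabcbabbccabbac')
  18 → (16, 'bcbabbccabbac')
  19 → (21, 'bccabbac')
  20 → (3, 'bccbaabbbcaaabcbabbccabbac')
  21 → (28, 'c')
  22 → (12, 'caaabcbabbccabbac')
  23 → (23, 'cabbac')
  24 → (1, 'cabccbaabbbcaaabcbabbccabbac')
  25 → (5, 'cbaabbbcaaabcbabbccabbac')
  26 → (17, 'cbabbccabbac')
  27 → (22, 'ccabbac')
  28 → (4, 'ccbaabbbcaaabcbabbccabbac')

SA = [13, 7, 14, 24, 8, 19, 15, 2, 27, 0, 6, 18, 26, 25, 9, 10, 20, 11, 16, 21, 3, 28, 12, 23, 1, 5, 17, 22, 4]
i: (SA[i-1],SA[i]) lcp shared
  1: (13,7) 2 'aa'
  2: (7,14) 3 'aab'
  3: (14,24) 1 'a'
  4: (24,8) 3 'abb'
  5: (8,19) 3 'abb'
  6: (19,15) 2 'ab'
  7: (15,2) 3 'abc'
  8: (2,27) 1 'a'
  9: (27,0) 2 'ac'
  10: (0,6) 0 ''
  11: (6,18) 2 'ba'
  12: (18,26) 2 'ba'
  13: (26,25) 1 'b'
  14: (25,9) 2 'bb'
  15: (9,10) 2 'bb'
  16: (10,20) 3 'bbc'
  17: (20,11) 1 'b'
  18: (11,16) 2 'bc'
  19: (16,21) 2 'bc'
  20: (21,3) 3 'bcc'
  21: (3,28) 0 ''
  22: (28,12) 1 'c'
  23: (12,23) 2 'ca'
  24: (23,1) 3 'cab'
  25: (1,5) 1 'c'
  26: (5,17) 3 'cba'
  27: (17,22) 1 'c'
  28: (22,4) 2 'cc'

n(n+1)/2 = 29·30/2 = 435
Σ LCP = 0 + 2 + 3 + 1 + 3 + 3 + 2 + 3 + 1 + 2 + 0 + 2 + 2 + 1 + 2 + 2 + 3 + 1 + 2 + 2 + 3 + 0 + 1 + 2 + 3 + 1 + 3 + 1 + 2 = 53
distinct = 435 − 53 = 382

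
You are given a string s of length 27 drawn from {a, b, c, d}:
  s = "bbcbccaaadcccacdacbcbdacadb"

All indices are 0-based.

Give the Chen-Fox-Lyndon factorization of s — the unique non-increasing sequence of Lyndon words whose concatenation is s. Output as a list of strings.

["bbcbcc", "aaadcccacdacbcbdacadb"]

emit factor 1: 'bbcbcc' (i=0, period=6)
emit factor 2: 'aaadcccacdacbcbdacadb' (i=6, period=21)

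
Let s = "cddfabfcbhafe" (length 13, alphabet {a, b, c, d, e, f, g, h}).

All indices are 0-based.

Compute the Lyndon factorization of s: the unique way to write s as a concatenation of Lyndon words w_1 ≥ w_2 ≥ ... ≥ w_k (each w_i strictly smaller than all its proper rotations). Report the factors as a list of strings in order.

["cddf", "abfcbhafe"]

emit factor 1: 'cddf' (i=0, period=4)
emit factor 2: 'abfcbhafe' (i=4, period=9)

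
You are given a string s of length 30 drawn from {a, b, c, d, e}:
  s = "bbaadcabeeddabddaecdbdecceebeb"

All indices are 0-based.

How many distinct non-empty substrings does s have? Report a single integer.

431

rank→(start, suffix):
  0 → (2, 'aadcabeeddabddaecdbdecceebeb')
  1 → (12, 'abddaecdbdecceebeb')
  2 → (6, 'abeeddabddaecdbdecceebeb')
  3 → (3, 'adcabeeddabddaecdbdecceebeb')
  4 → (16, 'aecdbdecceebeb')
  5 → (29, 'b')
  6 → (1, 'baadcabeeddabddaecdbdecceebeb')
  7 → (0, 'bbaadcabeeddabddaecdbdecceebeb')
  8 → (13, 'bddaecdbdecceebeb')
  9 → (20, 'bdecceebeb')
  10 → (27, 'beb')
  11 → (7, 'beeddabddaecdbdecceebeb')
  12 → (5, 'cabeeddabddaecdbdecceebeb')
  13 → (23, 'cceebeb')
  14 → (18, 'cdbdecceebeb')
  15 → (24, 'ceebeb')
  16 → (11, 'dabddaecdbdecceebeb')
  17 → (15, 'daecdbdecceebeb')
  18 → (19, 'dbdecceebeb')
  19 → (4, 'dcabeeddabddaecdbdecceebeb')
  20 → (10, 'ddabddaecdbdecceebeb')
  21 → (14, 'ddaecdbdecceebeb')
  22 → (21, 'decceebeb')
  23 → (28, 'eb')
  24 → (26, 'ebeb')
  25 → (22, 'ecceebeb')
  26 → (17, 'ecdbdecceebeb')
  27 → (9, 'eddabddaecdbdecceebeb')
  28 → (25, 'eebeb')
  29 → (8, 'eeddabddaecdbdecceebeb')

SA = [2, 12, 6, 3, 16, 29, 1, 0, 13, 20, 27, 7, 5, 23, 18, 24, 11, 15, 19, 4, 10, 14, 21, 28, 26, 22, 17, 9, 25, 8]
[i] adj suffixes → lcp
  [1] 2/12 → 1 ('a')
  [2] 12/6 → 2 ('ab')
  [3] 6/3 → 1 ('a')
  [4] 3/16 → 1 ('a')
  [5] 16/29 → 0 ('')
  [6] 29/1 → 1 ('b')
  [7] 1/0 → 1 ('b')
  [8] 0/13 → 1 ('b')
  [9] 13/20 → 2 ('bd')
  [10] 20/27 → 1 ('b')
  [11] 27/7 → 2 ('be')
  [12] 7/5 → 0 ('')
  [13] 5/23 → 1 ('c')
  [14] 23/18 → 1 ('c')
  [15] 18/24 → 1 ('c')
  [16] 24/11 → 0 ('')
  [17] 11/15 → 2 ('da')
  [18] 15/19 → 1 ('d')
  [19] 19/4 → 1 ('d')
  [20] 4/10 → 1 ('d')
  [21] 10/14 → 3 ('dda')
  [22] 14/21 → 1 ('d')
  [23] 21/28 → 0 ('')
  [24] 28/26 → 2 ('eb')
  [25] 26/22 → 1 ('e')
  [26] 22/17 → 2 ('ec')
  [27] 17/9 → 1 ('e')
  [28] 9/25 → 1 ('e')
  [29] 25/8 → 2 ('ee')

n(n+1)/2 = 30·31/2 = 465
Σ LCP = 0 + 1 + 2 + 1 + 1 + 0 + 1 + 1 + 1 + 2 + 1 + 2 + 0 + 1 + 1 + 1 + 0 + 2 + 1 + 1 + 1 + 3 + 1 + 0 + 2 + 1 + 2 + 1 + 1 + 2 = 34
distinct = 465 − 34 = 431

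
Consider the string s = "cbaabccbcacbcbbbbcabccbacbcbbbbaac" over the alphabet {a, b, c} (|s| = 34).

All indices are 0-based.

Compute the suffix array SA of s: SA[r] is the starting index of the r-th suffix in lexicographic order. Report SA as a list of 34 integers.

[2, 31, 18, 3, 32, 23, 9, 1, 30, 22, 29, 28, 27, 13, 14, 15, 16, 7, 25, 11, 19, 4, 33, 17, 8, 0, 21, 26, 12, 6, 24, 10, 20, 5]

rank→(start, suffix):
  0 → (2, 'aabccbcacbcbbbbcabccbacbcbbbbaac')
  1 → (31, 'aac')
  2 → (18, 'abccbacbcbbbbaac')
  3 → (3, 'abccbcacbcbbbbcabccbacbcbbbbaac')
  4 → (32, 'ac')
  5 → (23, 'acbcbbbbaac')
  6 → (9, 'acbcbbbbcabccbacbcbbbbaac')
  7 → (1, 'baabccbcacbcbbbbcabccbacbcbbbbaac')
  8 → (30, 'baac')
  9 → (22, 'bacbcbbbbaac')
  10 → (29, 'bbaac')
  11 → (28, 'bbbaac')
  12 → (27, 'bbbbaac')
  13 → (13, 'bbbbcabccbacbcbbbbaac')
  14 → (14, 'bbbcabccbacbcbbbbaac')
  15 → (15, 'bbcabccbacbcbbbbaac')
  16 → (16, 'bcabccbacbcbbbbaac')
  17 → (7, 'bcacbcbbbbcabccbacbcbbbbaac')
  18 → (25, 'bcbbbbaac')
  19 → (11, 'bcbbbbcabccbacbcbbbbaac')
  20 → (19, 'bccbacbcbbbbaac')
  21 → (4, 'bccbcacbcbbbbcabccbacbcbbbbaac')
  22 → (33, 'c')
  23 → (17, 'cabccbacbcbbbbaac')
  24 → (8, 'cacbcbbbbcabccbacbcbbbbaac')
  25 → (0, 'cbaabccbcacbcbbbbcabccbacbcbbbbaac')
  26 → (21, 'cbacbcbbbbaac')
  27 → (26, 'cbbbbaac')
  28 → (12, 'cbbbbcabccbacbcbbbbaac')
  29 → (6, 'cbcacbcbbbbcabccbacbcbbbbaac')
  30 → (24, 'cbcbbbbaac')
  31 → (10, 'cbcbbbbcabccbacbcbbbbaac')
  32 → (20, 'ccbacbcbbbbaac')
  33 → (5, 'ccbcacbcbbbbcabccbacbcbbbbaac')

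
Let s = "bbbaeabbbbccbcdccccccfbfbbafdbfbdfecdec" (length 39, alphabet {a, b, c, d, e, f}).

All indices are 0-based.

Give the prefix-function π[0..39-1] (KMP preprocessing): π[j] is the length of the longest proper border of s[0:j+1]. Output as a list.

π[0] = 0
j=1 s[j]='b': π[1]=1 (border 'b')
j=2 s[j]='b': π[2]=2 (border 'bb')
j=3 s[j]='a': k: 2→1→0; π[3]=0 (border '')
j=4 s[j]='e': π[4]=0 (border '')
j=5 s[j]='a': π[5]=0 (border '')
j=6 s[j]='b': π[6]=1 (border 'b')
j=7 s[j]='b': π[7]=2 (border 'bb')
j=8 s[j]='b': π[8]=3 (border 'bbb')
j=9 s[j]='b': k: 3→2; π[9]=3 (border 'bbb')
j=10 s[j]='c': k: 3→2→1→0; π[10]=0 (border '')
j=11 s[j]='c': π[11]=0 (border '')
j=12 s[j]='b': π[12]=1 (border 'b')
j=13 s[j]='c': k: 1→0; π[13]=0 (border '')
j=14 s[j]='d': π[14]=0 (border '')
j=15 s[j]='c': π[15]=0 (border '')
j=16 s[j]='c': π[16]=0 (border '')
j=17 s[j]='c': π[17]=0 (border '')
j=18 s[j]='c': π[18]=0 (border '')
j=19 s[j]='c': π[19]=0 (border '')
j=20 s[j]='c': π[20]=0 (border '')
j=21 s[j]='f': π[21]=0 (border '')
j=22 s[j]='b': π[22]=1 (border 'b')
j=23 s[j]='f': k: 1→0; π[23]=0 (border '')
j=24 s[j]='b': π[24]=1 (border 'b')
j=25 s[j]='b': π[25]=2 (border 'bb')
j=26 s[j]='a': k: 2→1→0; π[26]=0 (border '')
j=27 s[j]='f': π[27]=0 (border '')
j=28 s[j]='d': π[28]=0 (border '')
j=29 s[j]='b': π[29]=1 (border 'b')
j=30 s[j]='f': k: 1→0; π[30]=0 (border '')
j=31 s[j]='b': π[31]=1 (border 'b')
j=32 s[j]='d': k: 1→0; π[32]=0 (border '')
j=33 s[j]='f': π[33]=0 (border '')
j=34 s[j]='e': π[34]=0 (border '')
j=35 s[j]='c': π[35]=0 (border '')
j=36 s[j]='d': π[36]=0 (border '')
j=37 s[j]='e': π[37]=0 (border '')
j=38 s[j]='c': π[38]=0 (border '')

[0, 1, 2, 0, 0, 0, 1, 2, 3, 3, 0, 0, 1, 0, 0, 0, 0, 0, 0, 0, 0, 0, 1, 0, 1, 2, 0, 0, 0, 1, 0, 1, 0, 0, 0, 0, 0, 0, 0]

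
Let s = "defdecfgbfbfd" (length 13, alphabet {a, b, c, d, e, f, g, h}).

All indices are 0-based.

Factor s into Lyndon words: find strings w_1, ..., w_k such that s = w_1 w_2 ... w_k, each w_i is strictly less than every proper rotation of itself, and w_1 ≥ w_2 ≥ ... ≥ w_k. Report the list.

emit factor 1: 'def' (i=0, period=3)
emit factor 2: 'de' (i=3, period=2)
emit factor 3: 'cfg' (i=5, period=3)
emit factor 4: 'bfbfd' (i=8, period=5)

["def", "de", "cfg", "bfbfd"]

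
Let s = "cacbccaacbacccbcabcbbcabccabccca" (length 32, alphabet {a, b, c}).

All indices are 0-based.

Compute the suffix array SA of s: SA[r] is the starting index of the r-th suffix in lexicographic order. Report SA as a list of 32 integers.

sorted suffixes:
  #0 SA[0]=31  'a'
  #1 SA[1]=6  'aacbacccbcabcbbcabccabccca'
  #2 SA[2]=16  'abcbbcabccabccca'
  #3 SA[3]=22  'abccabccca'
  #4 SA[4]=26  'abccca'
  #5 SA[5]=7  'acbacccbcabcbbcabccabccca'
  #6 SA[6]=1  'acbccaacbacccbcabcbbcabccabccca'
  #7 SA[7]=10  'acccbcabcbbcabccabccca'
  #8 SA[8]=9  'bacccbcabcbbcabccabccca'
  #9 SA[9]=19  'bbcabccabccca'
  #10 SA[10]=14  'bcabcbbcabccabccca'
  #11 SA[11]=20  'bcabccabccca'
  #12 SA[12]=17  'bcbbcabccabccca'
  #13 SA[13]=3  'bccaacbacccbcabcbbcabccabccca'
  #14 SA[14]=23  'bccabccca'
  #15 SA[15]=27  'bccca'
  #16 SA[16]=30  'ca'
  #17 SA[17]=5  'caacbacccbcabcbbcabccabccca'
  #18 SA[18]=15  'cabcbbcabccabccca'
  #19 SA[19]=21  'cabccabccca'
  #20 SA[20]=25  'cabccca'
  #21 SA[21]=0  'cacbccaacbacccbcabcbbcabccabccca'
  #22 SA[22]=8  'cbacccbcabcbbcabccabccca'
  #23 SA[23]=18  'cbbcabccabccca'
  #24 SA[24]=13  'cbcabcbbcabccabccca'
  #25 SA[25]=2  'cbccaacbacccbcabcbbcabccabccca'
  #26 SA[26]=29  'cca'
  #27 SA[27]=4  'ccaacbacccbcabcbbcabccabccca'
  #28 SA[28]=24  'ccabccca'
  #29 SA[29]=12  'ccbcabcbbcabccabccca'
  #30 SA[30]=28  'ccca'
  #31 SA[31]=11  'cccbcabcbbcabccabccca'

[31, 6, 16, 22, 26, 7, 1, 10, 9, 19, 14, 20, 17, 3, 23, 27, 30, 5, 15, 21, 25, 0, 8, 18, 13, 2, 29, 4, 24, 12, 28, 11]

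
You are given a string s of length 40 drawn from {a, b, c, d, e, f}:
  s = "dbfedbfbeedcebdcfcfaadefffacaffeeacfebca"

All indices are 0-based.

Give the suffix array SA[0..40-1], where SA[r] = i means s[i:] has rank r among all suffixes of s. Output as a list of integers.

sorted suffixes:
  #0 SA[0]=39  'a'
  #1 SA[1]=19  'aadefffacaffeeacfebca'
  #2 SA[2]=26  'acaffeeacfebca'
  #3 SA[3]=33  'acfebca'
  #4 SA[4]=20  'adefffacaffeeacfebca'
  #5 SA[5]=28  'affeeacfebca'
  #6 SA[6]=37  'bca'
  #7 SA[7]=13  'bdcfcfaadefffacaffeeacfebca'
  #8 SA[8]=7  'beedcebdcfcfaadefffacaffeeacfebca'
  #9 SA[9]=5  'bfbeedcebdcfcfaadefffacaffeeacfebca'
  #10 SA[10]=1  'bfedbfbeedcebdcfcfaadefffacaffeeacfebca'
  #11 SA[11]=38  'ca'
  #12 SA[12]=27  'caffeeacfebca'
  #13 SA[13]=11  'cebdcfcfaadefffacaffeeacfebca'
  #14 SA[14]=17  'cfaadefffacaffeeacfebca'
  #15 SA[15]=15  'cfcfaadefffacaffeeacfebca'
  #16 SA[16]=34  'cfebca'
  #17 SA[17]=4  'dbfbeedcebdcfcfaadefffacaffeeacfebca'
  #18 SA[18]=0  'dbfedbfbeedcebdcfcfaadefffacaffeeacfebca'
  #19 SA[19]=10  'dcebdcfcfaadefffacaffeeacfebca'
  #20 SA[20]=14  'dcfcfaadefffacaffeeacfebca'
  #21 SA[21]=21  'defffacaffeeacfebca'
  #22 SA[22]=32  'eacfebca'
  #23 SA[23]=36  'ebca'
  #24 SA[24]=12  'ebdcfcfaadefffacaffeeacfebca'
  #25 SA[25]=3  'edbfbeedcebdcfcfaadefffacaffeeacfebca'
  #26 SA[26]=9  'edcebdcfcfaadefffacaffeeacfebca'
  #27 SA[27]=31  'eeacfebca'
  #28 SA[28]=8  'eedcebdcfcfaadefffacaffeeacfebca'
  #29 SA[29]=22  'efffacaffeeacfebca'
  #30 SA[30]=18  'faadefffacaffeeacfebca'
  #31 SA[31]=25  'facaffeeacfebca'
  #32 SA[32]=6  'fbeedcebdcfcfaadefffacaffeeacfebca'
  #33 SA[33]=16  'fcfaadefffacaffeeacfebca'
  #34 SA[34]=35  'febca'
  #35 SA[35]=2  'fedbfbeedcebdcfcfaadefffacaffeeacfebca'
  #36 SA[36]=30  'feeacfebca'
  #37 SA[37]=24  'ffacaffeeacfebca'
  #38 SA[38]=29  'ffeeacfebca'
  #39 SA[39]=23  'fffacaffeeacfebca'

[39, 19, 26, 33, 20, 28, 37, 13, 7, 5, 1, 38, 27, 11, 17, 15, 34, 4, 0, 10, 14, 21, 32, 36, 12, 3, 9, 31, 8, 22, 18, 25, 6, 16, 35, 2, 30, 24, 29, 23]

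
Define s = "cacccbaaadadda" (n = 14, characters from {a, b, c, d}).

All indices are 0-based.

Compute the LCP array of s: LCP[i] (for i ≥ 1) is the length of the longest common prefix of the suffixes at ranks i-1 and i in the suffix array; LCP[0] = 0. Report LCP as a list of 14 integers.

rank→(start, suffix):
  0 → (13, 'a')
  1 → (6, 'aaadadda')
  2 → (7, 'aadadda')
  3 → (1, 'acccbaaadadda')
  4 → (8, 'adadda')
  5 → (10, 'adda')
  6 → (5, 'baaadadda')
  7 → (0, 'cacccbaaadadda')
  8 → (4, 'cbaaadadda')
  9 → (3, 'ccbaaadadda')
  10 → (2, 'cccbaaadadda')
  11 → (12, 'da')
  12 → (9, 'dadda')
  13 → (11, 'dda')

SA = [13, 6, 7, 1, 8, 10, 5, 0, 4, 3, 2, 12, 9, 11]
rank  pair      lcp
   1  s[13:],s[6:]  1  'a'
   2  s[6:],s[7:]  2  'aa'
   3  s[7:],s[1:]  1  'a'
   4  s[1:],s[8:]  1  'a'
   5  s[8:],s[10:]  2  'ad'
   6  s[10:],s[5:]  0  ''
   7  s[5:],s[0:]  0  ''
   8  s[0:],s[4:]  1  'c'
   9  s[4:],s[3:]  1  'c'
  10  s[3:],s[2:]  2  'cc'
  11  s[2:],s[12:]  0  ''
  12  s[12:],s[9:]  2  'da'
  13  s[9:],s[11:]  1  'd'

[0, 1, 2, 1, 1, 2, 0, 0, 1, 1, 2, 0, 2, 1]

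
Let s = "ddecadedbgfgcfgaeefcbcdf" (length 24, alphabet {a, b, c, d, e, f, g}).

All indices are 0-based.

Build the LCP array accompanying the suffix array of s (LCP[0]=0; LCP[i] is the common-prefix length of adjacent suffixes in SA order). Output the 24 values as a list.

rank | idx | suffix
   0 |   4 | adedbgfgcfgaeefcbcdf
   1 |  15 | aeefcbcdf
   2 |  20 | bcdf
   3 |   8 | bgfgcfgaeefcbcdf
   4 |   3 | cadedbgfgcfgaeefcbcdf
   5 |  19 | cbcdf
   6 |  21 | cdf
   7 |  12 | cfgaeefcbcdf
   8 |   7 | dbgfgcfgaeefcbcdf
   9 |   0 | ddecadedbgfgcfgaeefcbcdf
  10 |   1 | decadedbgfgcfgaeefcbcdf
  11 |   5 | dedbgfgcfgaeefcbcdf
  12 |  22 | df
  13 |   2 | ecadedbgfgcfgaeefcbcdf
  14 |   6 | edbgfgcfgaeefcbcdf
  15 |  16 | eefcbcdf
  16 |  17 | efcbcdf
  17 |  23 | f
  18 |  18 | fcbcdf
  19 |  13 | fgaeefcbcdf
  20 |  10 | fgcfgaeefcbcdf
  21 |  14 | gaeefcbcdf
  22 |  11 | gcfgaeefcbcdf
  23 |   9 | gfgcfgaeefcbcdf

SA = [4, 15, 20, 8, 3, 19, 21, 12, 7, 0, 1, 5, 22, 2, 6, 16, 17, 23, 18, 13, 10, 14, 11, 9]
rank  pair      lcp
   1  s[4:],s[15:]  1  'a'
   2  s[15:],s[20:]  0  ''
   3  s[20:],s[8:]  1  'b'
   4  s[8:],s[3:]  0  ''
   5  s[3:],s[19:]  1  'c'
   6  s[19:],s[21:]  1  'c'
   7  s[21:],s[12:]  1  'c'
   8  s[12:],s[7:]  0  ''
   9  s[7:],s[0:]  1  'd'
  10  s[0:],s[1:]  1  'd'
  11  s[1:],s[5:]  2  'de'
  12  s[5:],s[22:]  1  'd'
  13  s[22:],s[2:]  0  ''
  14  s[2:],s[6:]  1  'e'
  15  s[6:],s[16:]  1  'e'
  16  s[16:],s[17:]  1  'e'
  17  s[17:],s[23:]  0  ''
  18  s[23:],s[18:]  1  'f'
  19  s[18:],s[13:]  1  'f'
  20  s[13:],s[10:]  2  'fg'
  21  s[10:],s[14:]  0  ''
  22  s[14:],s[11:]  1  'g'
  23  s[11:],s[9:]  1  'g'

[0, 1, 0, 1, 0, 1, 1, 1, 0, 1, 1, 2, 1, 0, 1, 1, 1, 0, 1, 1, 2, 0, 1, 1]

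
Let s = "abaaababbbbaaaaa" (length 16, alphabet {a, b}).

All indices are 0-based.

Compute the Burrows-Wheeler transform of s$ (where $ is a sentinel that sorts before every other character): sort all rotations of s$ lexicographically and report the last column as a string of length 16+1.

rank  rotation           last
    0  $abaaababbbbaaaaa  a
    1  a$abaaababbbbaaaa  a
    2  aa$abaaababbbbaaa  a
    3  aaa$abaaababbbbaa  a
    4  aaaa$abaaababbbba  a
    5  aaaaa$abaaababbbb  b
    6  aaababbbbaaaaa$ab  b
    7  aababbbbaaaaa$aba  a
    8  abaaababbbbaaaaa$  $
    9  ababbbbaaaaa$abaa  a
   10  abbbbaaaaa$abaaab  b
   11  baaaaa$abaaababbb  b
   12  baaababbbbaaaaa$a  a
   13  babbbbaaaaa$abaaa  a
   14  bbaaaaa$abaaababb  b
   15  bbbaaaaa$abaaabab  b
   16  bbbbaaaaa$abaaaba  a

aaaaabba$abbaabba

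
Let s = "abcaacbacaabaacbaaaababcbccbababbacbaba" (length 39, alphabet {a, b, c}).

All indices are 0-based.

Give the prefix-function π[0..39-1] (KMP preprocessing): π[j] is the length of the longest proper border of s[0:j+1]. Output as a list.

[0, 0, 0, 1, 1, 0, 0, 1, 0, 1, 1, 2, 1, 1, 0, 0, 1, 1, 1, 1, 2, 1, 2, 3, 0, 0, 0, 0, 1, 2, 1, 2, 0, 1, 0, 0, 1, 2, 1]

π[0] = 0
j=1 s[j]='b': π[1]=0 (border '')
j=2 s[j]='c': π[2]=0 (border '')
j=3 s[j]='a': π[3]=1 (border 'a')
j=4 s[j]='a': k: 1→0; π[4]=1 (border 'a')
j=5 s[j]='c': k: 1→0; π[5]=0 (border '')
j=6 s[j]='b': π[6]=0 (border '')
j=7 s[j]='a': π[7]=1 (border 'a')
j=8 s[j]='c': k: 1→0; π[8]=0 (border '')
j=9 s[j]='a': π[9]=1 (border 'a')
j=10 s[j]='a': k: 1→0; π[10]=1 (border 'a')
j=11 s[j]='b': π[11]=2 (border 'ab')
j=12 s[j]='a': k: 2→0; π[12]=1 (border 'a')
j=13 s[j]='a': k: 1→0; π[13]=1 (border 'a')
j=14 s[j]='c': k: 1→0; π[14]=0 (border '')
j=15 s[j]='b': π[15]=0 (border '')
j=16 s[j]='a': π[16]=1 (border 'a')
j=17 s[j]='a': k: 1→0; π[17]=1 (border 'a')
j=18 s[j]='a': k: 1→0; π[18]=1 (border 'a')
j=19 s[j]='a': k: 1→0; π[19]=1 (border 'a')
j=20 s[j]='b': π[20]=2 (border 'ab')
j=21 s[j]='a': k: 2→0; π[21]=1 (border 'a')
j=22 s[j]='b': π[22]=2 (border 'ab')
j=23 s[j]='c': π[23]=3 (border 'abc')
j=24 s[j]='b': k: 3→0; π[24]=0 (border '')
j=25 s[j]='c': π[25]=0 (border '')
j=26 s[j]='c': π[26]=0 (border '')
j=27 s[j]='b': π[27]=0 (border '')
j=28 s[j]='a': π[28]=1 (border 'a')
j=29 s[j]='b': π[29]=2 (border 'ab')
j=30 s[j]='a': k: 2→0; π[30]=1 (border 'a')
j=31 s[j]='b': π[31]=2 (border 'ab')
j=32 s[j]='b': k: 2→0; π[32]=0 (border '')
j=33 s[j]='a': π[33]=1 (border 'a')
j=34 s[j]='c': k: 1→0; π[34]=0 (border '')
j=35 s[j]='b': π[35]=0 (border '')
j=36 s[j]='a': π[36]=1 (border 'a')
j=37 s[j]='b': π[37]=2 (border 'ab')
j=38 s[j]='a': k: 2→0; π[38]=1 (border 'a')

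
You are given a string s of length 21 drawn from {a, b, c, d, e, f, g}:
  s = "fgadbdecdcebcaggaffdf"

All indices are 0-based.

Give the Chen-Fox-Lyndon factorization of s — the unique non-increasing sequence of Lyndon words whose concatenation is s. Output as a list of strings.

["fg", "adbdecdcebcaggaffdf"]

emit factor 1: 'fg' (i=0, period=2)
emit factor 2: 'adbdecdcebcaggaffdf' (i=2, period=19)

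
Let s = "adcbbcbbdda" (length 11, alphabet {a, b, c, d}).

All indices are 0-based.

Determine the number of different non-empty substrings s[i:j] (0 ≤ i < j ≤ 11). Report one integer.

rank | idx | suffix
   0 |  10 | a
   1 |   0 | adcbbcbbdda
   2 |   3 | bbcbbdda
   3 |   6 | bbdda
   4 |   4 | bcbbdda
   5 |   7 | bdda
   6 |   2 | cbbcbbdda
   7 |   5 | cbbdda
   8 |   9 | da
   9 |   1 | dcbbcbbdda
  10 |   8 | dda

SA = [10, 0, 3, 6, 4, 7, 2, 5, 9, 1, 8]
rank  pair      lcp
   1  s[10:],s[0:]  1  'a'
   2  s[0:],s[3:]  0  ''
   3  s[3:],s[6:]  2  'bb'
   4  s[6:],s[4:]  1  'b'
   5  s[4:],s[7:]  1  'b'
   6  s[7:],s[2:]  0  ''
   7  s[2:],s[5:]  3  'cbb'
   8  s[5:],s[9:]  0  ''
   9  s[9:],s[1:]  1  'd'
  10  s[1:],s[8:]  1  'd'

n(n+1)/2 = 11·12/2 = 66
Σ LCP = 0 + 1 + 0 + 2 + 1 + 1 + 0 + 3 + 0 + 1 + 1 = 10
distinct = 66 − 10 = 56

56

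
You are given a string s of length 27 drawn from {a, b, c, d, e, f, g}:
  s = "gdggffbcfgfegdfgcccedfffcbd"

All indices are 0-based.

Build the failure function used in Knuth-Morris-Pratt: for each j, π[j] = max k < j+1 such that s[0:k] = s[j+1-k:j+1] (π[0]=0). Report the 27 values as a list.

[0, 0, 1, 1, 0, 0, 0, 0, 0, 1, 0, 0, 1, 2, 0, 1, 0, 0, 0, 0, 0, 0, 0, 0, 0, 0, 0]

π[0] = 0
j=1 s[j]='d': π[1]=0 (border '')
j=2 s[j]='g': π[2]=1 (border 'g')
j=3 s[j]='g': k: 1→0; π[3]=1 (border 'g')
j=4 s[j]='f': k: 1→0; π[4]=0 (border '')
j=5 s[j]='f': π[5]=0 (border '')
j=6 s[j]='b': π[6]=0 (border '')
j=7 s[j]='c': π[7]=0 (border '')
j=8 s[j]='f': π[8]=0 (border '')
j=9 s[j]='g': π[9]=1 (border 'g')
j=10 s[j]='f': k: 1→0; π[10]=0 (border '')
j=11 s[j]='e': π[11]=0 (border '')
j=12 s[j]='g': π[12]=1 (border 'g')
j=13 s[j]='d': π[13]=2 (border 'gd')
j=14 s[j]='f': k: 2→0; π[14]=0 (border '')
j=15 s[j]='g': π[15]=1 (border 'g')
j=16 s[j]='c': k: 1→0; π[16]=0 (border '')
j=17 s[j]='c': π[17]=0 (border '')
j=18 s[j]='c': π[18]=0 (border '')
j=19 s[j]='e': π[19]=0 (border '')
j=20 s[j]='d': π[20]=0 (border '')
j=21 s[j]='f': π[21]=0 (border '')
j=22 s[j]='f': π[22]=0 (border '')
j=23 s[j]='f': π[23]=0 (border '')
j=24 s[j]='c': π[24]=0 (border '')
j=25 s[j]='b': π[25]=0 (border '')
j=26 s[j]='d': π[26]=0 (border '')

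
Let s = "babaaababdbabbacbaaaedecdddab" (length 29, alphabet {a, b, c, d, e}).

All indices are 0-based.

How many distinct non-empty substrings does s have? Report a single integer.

392

rank | idx | suffix
   0 |   3 | aaababdbabbacbaaaedecdddab
   1 |  17 | aaaedecdddab
   2 |   4 | aababdbabbacbaaaedecdddab
   3 |  18 | aaedecdddab
   4 |  27 | ab
   5 |   1 | abaaababdbabbacbaaaedecdddab
   6 |   5 | ababdbabbacbaaaedecdddab
   7 |  11 | abbacbaaaedecdddab
   8 |   7 | abdbabbacbaaaedecdddab
   9 |  14 | acbaaaedecdddab
  10 |  19 | aedecdddab
  11 |  28 | b
  12 |   2 | baaababdbabbacbaaaedecdddab
  13 |  16 | baaaedecdddab
  14 |   0 | babaaababdbabbacbaaaedecdddab
  15 |  10 | babbacbaaaedecdddab
  16 |   6 | babdbabbacbaaaedecdddab
  17 |  13 | bacbaaaedecdddab
  18 |  12 | bbacbaaaedecdddab
  19 |   8 | bdbabbacbaaaedecdddab
  20 |  15 | cbaaaedecdddab
  21 |  23 | cdddab
  22 |  26 | dab
  23 |   9 | dbabbacbaaaedecdddab
  24 |  25 | ddab
  25 |  24 | dddab
  26 |  21 | decdddab
  27 |  22 | ecdddab
  28 |  20 | edecdddab

SA = [3, 17, 4, 18, 27, 1, 5, 11, 7, 14, 19, 28, 2, 16, 0, 10, 6, 13, 12, 8, 15, 23, 26, 9, 25, 24, 21, 22, 20]
[i] adj suffixes → lcp
  [1] 3/17 → 3 ('aaa')
  [2] 17/4 → 2 ('aa')
  [3] 4/18 → 2 ('aa')
  [4] 18/27 → 1 ('a')
  [5] 27/1 → 2 ('ab')
  [6] 1/5 → 3 ('aba')
  [7] 5/11 → 2 ('ab')
  [8] 11/7 → 2 ('ab')
  [9] 7/14 → 1 ('a')
  [10] 14/19 → 1 ('a')
  [11] 19/28 → 0 ('')
  [12] 28/2 → 1 ('b')
  [13] 2/16 → 4 ('baaa')
  [14] 16/0 → 2 ('ba')
  [15] 0/10 → 3 ('bab')
  [16] 10/6 → 3 ('bab')
  [17] 6/13 → 2 ('ba')
  [18] 13/12 → 1 ('b')
  [19] 12/8 → 1 ('b')
  [20] 8/15 → 0 ('')
  [21] 15/23 → 1 ('c')
  [22] 23/26 → 0 ('')
  [23] 26/9 → 1 ('d')
  [24] 9/25 → 1 ('d')
  [25] 25/24 → 2 ('dd')
  [26] 24/21 → 1 ('d')
  [27] 21/22 → 0 ('')
  [28] 22/20 → 1 ('e')

n(n+1)/2 = 29·30/2 = 435
Σ LCP = 0 + 3 + 2 + 2 + 1 + 2 + 3 + 2 + 2 + 1 + 1 + 0 + 1 + 4 + 2 + 3 + 3 + 2 + 1 + 1 + 0 + 1 + 0 + 1 + 1 + 2 + 1 + 0 + 1 = 43
distinct = 435 − 43 = 392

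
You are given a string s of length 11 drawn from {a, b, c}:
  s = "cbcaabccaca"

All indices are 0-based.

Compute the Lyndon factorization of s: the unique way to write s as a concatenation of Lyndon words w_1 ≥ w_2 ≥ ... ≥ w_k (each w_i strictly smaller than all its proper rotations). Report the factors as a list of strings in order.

["c", "bc", "aabccac", "a"]

emit factor 1: 'c' (i=0, period=1)
emit factor 2: 'bc' (i=1, period=2)
emit factor 3: 'aabccac' (i=3, period=7)
emit factor 4: 'a' (i=10, period=1)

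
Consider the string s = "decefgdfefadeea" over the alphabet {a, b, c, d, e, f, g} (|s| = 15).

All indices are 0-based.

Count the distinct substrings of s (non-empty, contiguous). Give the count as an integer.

rank | idx | suffix
   0 |  14 | a
   1 |  10 | adeea
   2 |   2 | cefgdfefadeea
   3 |   0 | decefgdfefadeea
   4 |  11 | deea
   5 |   6 | dfefadeea
   6 |  13 | ea
   7 |   1 | ecefgdfefadeea
   8 |  12 | eea
   9 |   8 | efadeea
  10 |   3 | efgdfefadeea
  11 |   9 | fadeea
  12 |   7 | fefadeea
  13 |   4 | fgdfefadeea
  14 |   5 | gdfefadeea

SA = [14, 10, 2, 0, 11, 6, 13, 1, 12, 8, 3, 9, 7, 4, 5]
i: (SA[i-1],SA[i]) lcp shared
  1: (14,10) 1 'a'
  2: (10,2) 0 ''
  3: (2,0) 0 ''
  4: (0,11) 2 'de'
  5: (11,6) 1 'd'
  6: (6,13) 0 ''
  7: (13,1) 1 'e'
  8: (1,12) 1 'e'
  9: (12,8) 1 'e'
  10: (8,3) 2 'ef'
  11: (3,9) 0 ''
  12: (9,7) 1 'f'
  13: (7,4) 1 'f'
  14: (4,5) 0 ''

n(n+1)/2 = 15·16/2 = 120
Σ LCP = 0 + 1 + 0 + 0 + 2 + 1 + 0 + 1 + 1 + 1 + 2 + 0 + 1 + 1 + 0 = 11
distinct = 120 − 11 = 109

109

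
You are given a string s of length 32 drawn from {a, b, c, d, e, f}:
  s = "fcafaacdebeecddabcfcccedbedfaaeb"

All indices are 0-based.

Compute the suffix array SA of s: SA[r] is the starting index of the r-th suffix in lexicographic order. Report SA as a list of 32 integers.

[4, 28, 15, 5, 29, 2, 31, 16, 24, 9, 1, 19, 20, 12, 6, 21, 17, 14, 23, 13, 7, 26, 30, 8, 11, 22, 25, 10, 3, 27, 0, 18]

sorted suffixes:
  #0 SA[0]=4  'aacdebeecddabcfcccedbedfaaeb'
  #1 SA[1]=28  'aaeb'
  #2 SA[2]=15  'abcfcccedbedfaaeb'
  #3 SA[3]=5  'acdebeecddabcfcccedbedfaaeb'
  #4 SA[4]=29  'aeb'
  #5 SA[5]=2  'afaacdebeecddabcfcccedbedfaaeb'
  #6 SA[6]=31  'b'
  #7 SA[7]=16  'bcfcccedbedfaaeb'
  #8 SA[8]=24  'bedfaaeb'
  #9 SA[9]=9  'beecddabcfcccedbedfaaeb'
  #10 SA[10]=1  'cafaacdebeecddabcfcccedbedfaaeb'
  #11 SA[11]=19  'cccedbedfaaeb'
  #12 SA[12]=20  'ccedbedfaaeb'
  #13 SA[13]=12  'cddabcfcccedbedfaaeb'
  #14 SA[14]=6  'cdebeecddabcfcccedbedfaaeb'
  #15 SA[15]=21  'cedbedfaaeb'
  #16 SA[16]=17  'cfcccedbedfaaeb'
  #17 SA[17]=14  'dabcfcccedbedfaaeb'
  #18 SA[18]=23  'dbedfaaeb'
  #19 SA[19]=13  'ddabcfcccedbedfaaeb'
  #20 SA[20]=7  'debeecddabcfcccedbedfaaeb'
  #21 SA[21]=26  'dfaaeb'
  #22 SA[22]=30  'eb'
  #23 SA[23]=8  'ebeecddabcfcccedbedfaaeb'
  #24 SA[24]=11  'ecddabcfcccedbedfaaeb'
  #25 SA[25]=22  'edbedfaaeb'
  #26 SA[26]=25  'edfaaeb'
  #27 SA[27]=10  'eecddabcfcccedbedfaaeb'
  #28 SA[28]=3  'faacdebeecddabcfcccedbedfaaeb'
  #29 SA[29]=27  'faaeb'
  #30 SA[30]=0  'fcafaacdebeecddabcfcccedbedfaaeb'
  #31 SA[31]=18  'fcccedbedfaaeb'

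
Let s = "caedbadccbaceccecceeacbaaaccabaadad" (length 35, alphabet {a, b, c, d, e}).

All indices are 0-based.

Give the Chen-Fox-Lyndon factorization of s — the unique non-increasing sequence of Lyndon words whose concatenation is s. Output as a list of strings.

["c", "aedb", "adccb", "acecceccee", "acb", "aaaccabaadad"]

emit factor 1: 'c' (i=0, period=1)
emit factor 2: 'aedb' (i=1, period=4)
emit factor 3: 'adccb' (i=5, period=5)
emit factor 4: 'acecceccee' (i=10, period=10)
emit factor 5: 'acb' (i=20, period=3)
emit factor 6: 'aaaccabaadad' (i=23, period=12)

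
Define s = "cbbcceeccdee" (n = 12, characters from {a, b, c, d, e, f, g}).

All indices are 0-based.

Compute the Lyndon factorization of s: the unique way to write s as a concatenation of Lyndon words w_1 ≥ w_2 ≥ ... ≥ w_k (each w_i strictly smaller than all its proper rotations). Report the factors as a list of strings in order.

emit factor 1: 'c' (i=0, period=1)
emit factor 2: 'bbcceeccdee' (i=1, period=11)

["c", "bbcceeccdee"]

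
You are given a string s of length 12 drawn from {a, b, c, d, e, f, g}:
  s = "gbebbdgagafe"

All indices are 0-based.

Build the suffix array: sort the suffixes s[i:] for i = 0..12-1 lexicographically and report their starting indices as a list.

rank | idx | suffix
   0 |   9 | afe
   1 |   7 | agafe
   2 |   3 | bbdgagafe
   3 |   4 | bdgagafe
   4 |   1 | bebbdgagafe
   5 |   5 | dgagafe
   6 |  11 | e
   7 |   2 | ebbdgagafe
   8 |  10 | fe
   9 |   8 | gafe
  10 |   6 | gagafe
  11 |   0 | gbebbdgagafe

[9, 7, 3, 4, 1, 5, 11, 2, 10, 8, 6, 0]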